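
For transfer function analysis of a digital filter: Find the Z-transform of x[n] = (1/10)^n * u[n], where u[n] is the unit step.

The Z-transform of a^n * u[n] is z/(z-a) for |z| > |a|.
Here a = 1/10, so X(z) = z/(z - (1/10)) = 10z/(10z - 1)
ROC: |z| > 1/10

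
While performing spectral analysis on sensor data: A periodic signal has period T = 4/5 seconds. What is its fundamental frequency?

The fundamental frequency is the reciprocal of the period.
f = 1/T = 1/(4/5) = 5/4 Hz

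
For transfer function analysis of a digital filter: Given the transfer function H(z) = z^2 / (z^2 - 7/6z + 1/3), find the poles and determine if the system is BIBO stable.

Poles are roots of the denominator: z^2 - 7/6z + 1/3 = 0.
Quadratic formula: z = [-(-7/6) +/- sqrt((-7/6)^2 - 4*(1/3))] / 2
Discriminant = 49/36 - 4/3 = 1/36; sqrt = 1/6.
z = (7/6 +/- 1/6) / 2 => z = 2/3 or z = 1/2.
|p1| = 2/3, |p2| = 1/2.
For BIBO stability, all poles must lie inside the unit circle (|p| < 1).
System is STABLE since both |p| < 1.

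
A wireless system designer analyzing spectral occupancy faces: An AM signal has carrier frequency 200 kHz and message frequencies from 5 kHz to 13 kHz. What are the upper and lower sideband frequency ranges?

Upper sideband (USB) = fc + [fm_low, fm_high] = 200 + [5, 13] = [205, 213] kHz
Lower sideband (LSB) = fc - [fm_high, fm_low] = 200 - [13, 5] = [187, 195] kHz
Total occupied spectrum: 187 kHz to 213 kHz (plus carrier at 200 kHz)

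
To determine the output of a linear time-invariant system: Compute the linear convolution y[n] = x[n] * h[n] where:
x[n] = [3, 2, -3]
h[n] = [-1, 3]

y[n] = sum_k x[k]*h[n-k]. Output length = len(x) + len(h) - 1 = 3 + 2 - 1 = 4.
y[0] = 3*-1 = -3
y[1] = 2*-1 + 3*3 = 7
y[2] = -3*-1 + 2*3 = 9
y[3] = -3*3 = -9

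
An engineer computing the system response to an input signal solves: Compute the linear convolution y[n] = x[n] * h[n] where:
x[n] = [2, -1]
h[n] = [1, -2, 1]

y[n] = sum_k x[k]*h[n-k]. Output length = len(x) + len(h) - 1 = 2 + 3 - 1 = 4.
y[0] = 2*1 = 2
y[1] = -1*1 + 2*-2 = -5
y[2] = -1*-2 + 2*1 = 4
y[3] = -1*1 = -1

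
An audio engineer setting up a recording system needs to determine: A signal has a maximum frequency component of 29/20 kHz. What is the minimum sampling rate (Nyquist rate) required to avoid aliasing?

By the Nyquist-Shannon sampling theorem,
the minimum sampling rate (Nyquist rate) must be at least 2 * f_max.
Nyquist rate = 2 * 29/20 kHz = 29/10 kHz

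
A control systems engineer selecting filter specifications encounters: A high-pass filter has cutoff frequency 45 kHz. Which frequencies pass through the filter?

A high-pass filter passes all frequencies above the cutoff frequency 45 kHz and attenuates lower frequencies.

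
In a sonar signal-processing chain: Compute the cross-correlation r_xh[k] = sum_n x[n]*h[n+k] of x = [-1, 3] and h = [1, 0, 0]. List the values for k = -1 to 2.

Both sequences indexed from 0 and zero outside their support.
Lags with overlap: k = -1 to 2.
  r_xh[-1] = x[1]*h[0] = 3
  r_xh[0] = x[0]*h[0] + x[1]*h[1] = -1
  r_xh[1] = x[0]*h[1] + x[1]*h[2] = 0
  r_xh[2] = x[0]*h[2] = 0
r_xh = [3, -1, 0, 0] (for k = -1, ..., 2)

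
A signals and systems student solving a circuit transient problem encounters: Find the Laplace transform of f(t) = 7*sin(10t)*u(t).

Standard pair: sin(wt)*u(t) <-> w/(s^2+w^2)
With w = 10: L{7*sin(10t)*u(t)} = 70/(s^2+100)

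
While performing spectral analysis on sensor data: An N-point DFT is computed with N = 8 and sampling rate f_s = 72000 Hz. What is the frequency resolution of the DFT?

DFT frequency resolution = f_s / N
= 72000 / 8 = 9000 Hz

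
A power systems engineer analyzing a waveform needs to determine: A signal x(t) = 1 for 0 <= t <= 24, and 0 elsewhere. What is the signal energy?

Energy = integral of |x(t)|^2 dt over the signal duration
= 1^2 * 24 = 1 * 24 = 24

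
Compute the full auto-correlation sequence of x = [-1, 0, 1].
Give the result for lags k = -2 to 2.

r_xx[k] = sum_m x[m]*x[m+k], indexed from 0, for k = -2 to 2:
  r_xx[-2] = x[2]*x[0] = -1
  r_xx[-1] = x[1]*x[0] + x[2]*x[1] = 0
  r_xx[0] = x[0]*x[0] + x[1]*x[1] + x[2]*x[2] = 2
  r_xx[1] = x[0]*x[1] + x[1]*x[2] = 0
  r_xx[2] = x[0]*x[2] = -1
r_xx = [-1, 0, 2, 0, -1]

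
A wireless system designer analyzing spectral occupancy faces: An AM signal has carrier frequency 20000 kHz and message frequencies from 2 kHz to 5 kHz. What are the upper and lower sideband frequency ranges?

Upper sideband (USB) = fc + [fm_low, fm_high] = 20000 + [2, 5] = [20002, 20005] kHz
Lower sideband (LSB) = fc - [fm_high, fm_low] = 20000 - [5, 2] = [19995, 19998] kHz
Total occupied spectrum: 19995 kHz to 20005 kHz (plus carrier at 20000 kHz)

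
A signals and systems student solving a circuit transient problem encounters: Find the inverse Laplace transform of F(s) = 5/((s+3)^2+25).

Standard pair: w/((s+a)^2+w^2) <-> e^(-at)*sin(wt)*u(t)
With a=3, w=5: f(t) = e^(-3t)*sin(5t)*u(t)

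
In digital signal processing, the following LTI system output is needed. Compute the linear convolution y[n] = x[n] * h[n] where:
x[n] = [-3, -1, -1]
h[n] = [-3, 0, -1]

y[n] = sum_k x[k]*h[n-k]. Output length = len(x) + len(h) - 1 = 3 + 3 - 1 = 5.
y[0] = -3*-3 = 9
y[1] = -1*-3 + -3*0 = 3
y[2] = -1*-3 + -1*0 + -3*-1 = 6
y[3] = -1*0 + -1*-1 = 1
y[4] = -1*-1 = 1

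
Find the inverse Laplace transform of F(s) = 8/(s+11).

Standard pair: k/(s+a) <-> k*e^(-at)*u(t)
With k=8, a=11: f(t) = 8*e^(-11t)*u(t)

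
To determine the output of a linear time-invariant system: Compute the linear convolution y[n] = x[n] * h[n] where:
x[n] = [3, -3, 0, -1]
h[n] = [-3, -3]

y[n] = sum_k x[k]*h[n-k]. Output length = len(x) + len(h) - 1 = 4 + 2 - 1 = 5.
y[0] = 3*-3 = -9
y[1] = -3*-3 + 3*-3 = 0
y[2] = 0*-3 + -3*-3 = 9
y[3] = -1*-3 + 0*-3 = 3
y[4] = -1*-3 = 3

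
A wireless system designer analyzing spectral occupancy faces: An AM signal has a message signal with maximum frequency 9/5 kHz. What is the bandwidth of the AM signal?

In AM (double-sideband), the bandwidth is twice the message frequency.
BW = 2 * f_m = 2 * 9/5 kHz = 18/5 kHz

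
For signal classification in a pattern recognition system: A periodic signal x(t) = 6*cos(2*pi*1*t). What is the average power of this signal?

Average power of A*cos(wt) is A^2/2.
P = 6^2 / 2 = 36/2 = 18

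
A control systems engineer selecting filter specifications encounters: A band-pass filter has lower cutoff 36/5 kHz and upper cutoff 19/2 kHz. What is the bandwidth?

Bandwidth = f_high - f_low
= 19/2 kHz - 36/5 kHz = 23/10 kHz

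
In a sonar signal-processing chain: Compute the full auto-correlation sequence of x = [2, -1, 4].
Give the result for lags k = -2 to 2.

r_xx[k] = sum_m x[m]*x[m+k], indexed from 0, for k = -2 to 2:
  r_xx[-2] = x[2]*x[0] = 8
  r_xx[-1] = x[1]*x[0] + x[2]*x[1] = -6
  r_xx[0] = x[0]*x[0] + x[1]*x[1] + x[2]*x[2] = 21
  r_xx[1] = x[0]*x[1] + x[1]*x[2] = -6
  r_xx[2] = x[0]*x[2] = 8
r_xx = [8, -6, 21, -6, 8]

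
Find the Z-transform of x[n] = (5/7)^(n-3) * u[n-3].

Time-shifting property: if X(z) = Z{x[n]}, then Z{x[n-d]} = z^(-d) * X(z)
X(z) = z/(z - 5/7) for x[n] = (5/7)^n * u[n]
Z{x[n-3]} = z^(-3) * z/(z - 5/7) = z^(-2)/(z - 5/7)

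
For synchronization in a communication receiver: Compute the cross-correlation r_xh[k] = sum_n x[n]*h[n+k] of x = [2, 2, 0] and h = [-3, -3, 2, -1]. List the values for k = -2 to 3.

Both sequences indexed from 0 and zero outside their support.
Lags with overlap: k = -2 to 3.
  r_xh[-2] = x[2]*h[0] = 0
  r_xh[-1] = x[1]*h[0] + x[2]*h[1] = -6
  r_xh[0] = x[0]*h[0] + x[1]*h[1] + x[2]*h[2] = -12
  r_xh[1] = x[0]*h[1] + x[1]*h[2] + x[2]*h[3] = -2
  r_xh[2] = x[0]*h[2] + x[1]*h[3] = 2
  r_xh[3] = x[0]*h[3] = -2
r_xh = [0, -6, -12, -2, 2, -2] (for k = -2, ..., 3)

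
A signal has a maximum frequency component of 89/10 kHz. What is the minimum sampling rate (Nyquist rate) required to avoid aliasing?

By the Nyquist-Shannon sampling theorem,
the minimum sampling rate (Nyquist rate) must be at least 2 * f_max.
Nyquist rate = 2 * 89/10 kHz = 89/5 kHz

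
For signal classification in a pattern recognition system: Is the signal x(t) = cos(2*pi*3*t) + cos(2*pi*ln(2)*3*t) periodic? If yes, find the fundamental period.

f1 = 3 Hz, f2 = 3*ln(2) Hz
Ratio f2/f1 = ln(2), which is irrational.
Since the frequency ratio is irrational, no common period exists.
The signal is not periodic.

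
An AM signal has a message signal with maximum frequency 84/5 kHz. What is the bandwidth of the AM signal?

In AM (double-sideband), the bandwidth is twice the message frequency.
BW = 2 * f_m = 2 * 84/5 kHz = 168/5 kHz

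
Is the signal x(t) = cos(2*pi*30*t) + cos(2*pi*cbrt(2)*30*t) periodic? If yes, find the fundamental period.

f1 = 30 Hz, f2 = 30*cbrt(2) Hz
Ratio f2/f1 = cbrt(2), which is irrational.
Since the frequency ratio is irrational, no common period exists.
The signal is not periodic.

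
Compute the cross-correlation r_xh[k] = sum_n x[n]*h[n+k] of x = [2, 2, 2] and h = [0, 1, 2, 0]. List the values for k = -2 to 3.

Both sequences indexed from 0 and zero outside their support.
Lags with overlap: k = -2 to 3.
  r_xh[-2] = x[2]*h[0] = 0
  r_xh[-1] = x[1]*h[0] + x[2]*h[1] = 2
  r_xh[0] = x[0]*h[0] + x[1]*h[1] + x[2]*h[2] = 6
  r_xh[1] = x[0]*h[1] + x[1]*h[2] + x[2]*h[3] = 6
  r_xh[2] = x[0]*h[2] + x[1]*h[3] = 4
  r_xh[3] = x[0]*h[3] = 0
r_xh = [0, 2, 6, 6, 4, 0] (for k = -2, ..., 3)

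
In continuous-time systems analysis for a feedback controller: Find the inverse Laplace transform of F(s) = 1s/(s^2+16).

Standard pair: s/(s^2+w^2) <-> cos(wt)*u(t)
With k=1, w=4: f(t) = cos(4t)*u(t)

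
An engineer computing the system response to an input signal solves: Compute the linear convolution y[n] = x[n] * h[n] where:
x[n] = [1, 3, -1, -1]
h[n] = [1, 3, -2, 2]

y[n] = sum_k x[k]*h[n-k]. Output length = len(x) + len(h) - 1 = 4 + 4 - 1 = 7.
y[0] = 1*1 = 1
y[1] = 3*1 + 1*3 = 6
y[2] = -1*1 + 3*3 + 1*-2 = 6
y[3] = -1*1 + -1*3 + 3*-2 + 1*2 = -8
y[4] = -1*3 + -1*-2 + 3*2 = 5
y[5] = -1*-2 + -1*2 = 0
y[6] = -1*2 = -2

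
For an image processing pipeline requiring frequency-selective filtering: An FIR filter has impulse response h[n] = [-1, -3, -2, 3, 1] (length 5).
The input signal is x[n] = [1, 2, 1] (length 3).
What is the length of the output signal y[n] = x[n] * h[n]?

For linear convolution, the output length is:
len(y) = len(x) + len(h) - 1 = 3 + 5 - 1 = 7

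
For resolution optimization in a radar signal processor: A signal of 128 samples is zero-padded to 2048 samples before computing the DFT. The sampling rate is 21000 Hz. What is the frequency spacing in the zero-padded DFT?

Original DFT: N = 128, resolution = f_s/N = 21000/128 = 2625/16 Hz
Zero-padded DFT: N = 2048, resolution = f_s/N = 21000/2048 = 2625/256 Hz
Zero-padding interpolates the spectrum (finer frequency grid)
but does NOT improve the true spectral resolution (ability to resolve close frequencies).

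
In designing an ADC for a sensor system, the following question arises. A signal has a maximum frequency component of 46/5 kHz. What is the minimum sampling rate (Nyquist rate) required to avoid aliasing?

By the Nyquist-Shannon sampling theorem,
the minimum sampling rate (Nyquist rate) must be at least 2 * f_max.
Nyquist rate = 2 * 46/5 kHz = 92/5 kHz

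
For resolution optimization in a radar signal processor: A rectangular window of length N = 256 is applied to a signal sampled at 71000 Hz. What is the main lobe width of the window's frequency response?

For a rectangular window of length N,
the main lobe width in frequency is 2*f_s/N.
= 2*71000/256 = 8875/16 Hz
This determines the minimum frequency separation for resolving two sinusoids.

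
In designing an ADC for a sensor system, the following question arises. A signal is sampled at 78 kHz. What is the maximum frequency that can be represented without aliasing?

The maximum frequency that can be represented without aliasing
is the Nyquist frequency: f_max = f_s / 2 = 78 kHz / 2 = 39 kHz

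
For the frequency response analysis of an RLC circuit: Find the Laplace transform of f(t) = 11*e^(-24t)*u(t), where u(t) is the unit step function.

Standard Laplace transform pair:
e^(-at)*u(t) <-> 1/(s+a)
With a = 24: L{11*e^(-24t)*u(t)} = 11/(s+24), ROC: Re(s) > -24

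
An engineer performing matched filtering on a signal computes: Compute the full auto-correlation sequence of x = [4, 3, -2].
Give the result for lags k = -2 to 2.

r_xx[k] = sum_m x[m]*x[m+k], indexed from 0, for k = -2 to 2:
  r_xx[-2] = x[2]*x[0] = -8
  r_xx[-1] = x[1]*x[0] + x[2]*x[1] = 6
  r_xx[0] = x[0]*x[0] + x[1]*x[1] + x[2]*x[2] = 29
  r_xx[1] = x[0]*x[1] + x[1]*x[2] = 6
  r_xx[2] = x[0]*x[2] = -8
r_xx = [-8, 6, 29, 6, -8]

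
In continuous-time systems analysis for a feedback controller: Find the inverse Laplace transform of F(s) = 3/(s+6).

Standard pair: k/(s+a) <-> k*e^(-at)*u(t)
With k=3, a=6: f(t) = 3*e^(-6t)*u(t)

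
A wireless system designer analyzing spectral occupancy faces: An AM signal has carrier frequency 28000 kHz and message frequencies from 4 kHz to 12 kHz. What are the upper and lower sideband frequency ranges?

Upper sideband (USB) = fc + [fm_low, fm_high] = 28000 + [4, 12] = [28004, 28012] kHz
Lower sideband (LSB) = fc - [fm_high, fm_low] = 28000 - [12, 4] = [27988, 27996] kHz
Total occupied spectrum: 27988 kHz to 28012 kHz (plus carrier at 28000 kHz)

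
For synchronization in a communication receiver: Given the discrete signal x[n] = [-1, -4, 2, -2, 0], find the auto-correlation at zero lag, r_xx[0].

The auto-correlation at zero lag r_xx[0] equals the signal energy.
r_xx[0] = sum of x[n]^2 = (-1)^2 + (-4)^2 + 2^2 + (-2)^2 + 0^2
= 1 + 16 + 4 + 4 + 0 = 25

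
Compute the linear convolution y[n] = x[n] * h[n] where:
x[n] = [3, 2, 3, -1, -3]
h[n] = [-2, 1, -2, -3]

y[n] = sum_k x[k]*h[n-k]. Output length = len(x) + len(h) - 1 = 5 + 4 - 1 = 8.
y[0] = 3*-2 = -6
y[1] = 2*-2 + 3*1 = -1
y[2] = 3*-2 + 2*1 + 3*-2 = -10
y[3] = -1*-2 + 3*1 + 2*-2 + 3*-3 = -8
y[4] = -3*-2 + -1*1 + 3*-2 + 2*-3 = -7
y[5] = -3*1 + -1*-2 + 3*-3 = -10
y[6] = -3*-2 + -1*-3 = 9
y[7] = -3*-3 = 9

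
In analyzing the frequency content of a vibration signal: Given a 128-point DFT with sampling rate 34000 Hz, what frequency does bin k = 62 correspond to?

The frequency of DFT bin k is: f_k = k * f_s / N
f_62 = 62 * 34000 / 128 = 65875/4 Hz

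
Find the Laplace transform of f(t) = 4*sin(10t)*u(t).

Standard pair: sin(wt)*u(t) <-> w/(s^2+w^2)
With w = 10: L{4*sin(10t)*u(t)} = 40/(s^2+100)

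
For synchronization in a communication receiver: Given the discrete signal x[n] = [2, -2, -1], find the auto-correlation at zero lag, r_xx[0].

The auto-correlation at zero lag r_xx[0] equals the signal energy.
r_xx[0] = sum of x[n]^2 = 2^2 + (-2)^2 + (-1)^2
= 4 + 4 + 1 = 9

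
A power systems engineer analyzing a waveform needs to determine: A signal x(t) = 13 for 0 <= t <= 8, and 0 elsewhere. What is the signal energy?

Energy = integral of |x(t)|^2 dt over the signal duration
= 13^2 * 8 = 169 * 8 = 1352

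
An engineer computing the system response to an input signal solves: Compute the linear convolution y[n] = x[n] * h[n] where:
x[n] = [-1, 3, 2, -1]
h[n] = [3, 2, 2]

y[n] = sum_k x[k]*h[n-k]. Output length = len(x) + len(h) - 1 = 4 + 3 - 1 = 6.
y[0] = -1*3 = -3
y[1] = 3*3 + -1*2 = 7
y[2] = 2*3 + 3*2 + -1*2 = 10
y[3] = -1*3 + 2*2 + 3*2 = 7
y[4] = -1*2 + 2*2 = 2
y[5] = -1*2 = -2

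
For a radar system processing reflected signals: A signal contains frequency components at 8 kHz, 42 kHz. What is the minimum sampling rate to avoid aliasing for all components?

The highest frequency component is f_max = 42 kHz.
Nyquist rate = 2 * f_max = 2 * 42 kHz = 84 kHz.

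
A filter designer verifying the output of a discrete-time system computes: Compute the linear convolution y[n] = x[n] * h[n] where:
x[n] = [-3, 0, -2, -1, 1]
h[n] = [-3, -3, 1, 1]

y[n] = sum_k x[k]*h[n-k]. Output length = len(x) + len(h) - 1 = 5 + 4 - 1 = 8.
y[0] = -3*-3 = 9
y[1] = 0*-3 + -3*-3 = 9
y[2] = -2*-3 + 0*-3 + -3*1 = 3
y[3] = -1*-3 + -2*-3 + 0*1 + -3*1 = 6
y[4] = 1*-3 + -1*-3 + -2*1 + 0*1 = -2
y[5] = 1*-3 + -1*1 + -2*1 = -6
y[6] = 1*1 + -1*1 = 0
y[7] = 1*1 = 1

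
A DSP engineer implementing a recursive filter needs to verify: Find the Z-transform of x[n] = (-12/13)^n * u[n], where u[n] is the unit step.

The Z-transform of a^n * u[n] is z/(z-a) for |z| > |a|.
Here a = -12/13, so X(z) = z/(z - (-12/13)) = 13z/(13z + 12)
ROC: |z| > 12/13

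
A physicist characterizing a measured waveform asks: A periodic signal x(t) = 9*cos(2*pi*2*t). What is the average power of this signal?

Average power of A*cos(wt) is A^2/2.
P = 9^2 / 2 = 81/2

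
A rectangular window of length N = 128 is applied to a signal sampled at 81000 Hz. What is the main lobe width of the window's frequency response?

For a rectangular window of length N,
the main lobe width in frequency is 2*f_s/N.
= 2*81000/128 = 10125/8 Hz
This determines the minimum frequency separation for resolving two sinusoids.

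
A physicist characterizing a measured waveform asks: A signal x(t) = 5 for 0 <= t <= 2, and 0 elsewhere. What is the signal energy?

Energy = integral of |x(t)|^2 dt over the signal duration
= 5^2 * 2 = 25 * 2 = 50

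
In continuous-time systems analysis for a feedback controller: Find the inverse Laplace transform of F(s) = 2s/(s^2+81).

Standard pair: s/(s^2+w^2) <-> cos(wt)*u(t)
With k=2, w=9: f(t) = 2*cos(9t)*u(t)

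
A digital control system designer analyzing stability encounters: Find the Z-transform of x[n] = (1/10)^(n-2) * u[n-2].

Time-shifting property: if X(z) = Z{x[n]}, then Z{x[n-d]} = z^(-d) * X(z)
X(z) = z/(z - 1/10) for x[n] = (1/10)^n * u[n]
Z{x[n-2]} = z^(-2) * z/(z - 1/10) = z^(-1)/(z - 1/10)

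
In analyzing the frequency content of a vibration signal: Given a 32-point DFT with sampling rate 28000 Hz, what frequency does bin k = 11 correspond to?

The frequency of DFT bin k is: f_k = k * f_s / N
f_11 = 11 * 28000 / 32 = 9625 Hz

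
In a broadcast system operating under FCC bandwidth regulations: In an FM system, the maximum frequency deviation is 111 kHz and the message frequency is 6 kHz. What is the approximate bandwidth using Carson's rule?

Carson's rule: BW = 2*(delta_f + f_m)
= 2*(111 + 6) kHz = 234 kHz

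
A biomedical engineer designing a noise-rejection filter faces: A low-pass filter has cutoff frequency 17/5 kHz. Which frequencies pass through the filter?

A low-pass filter passes all frequencies below the cutoff frequency 17/5 kHz and attenuates higher frequencies.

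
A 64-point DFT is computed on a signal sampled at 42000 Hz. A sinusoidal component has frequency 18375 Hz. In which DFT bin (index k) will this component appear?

DFT frequency resolution = f_s/N = 42000/64 = 2625/4 Hz
Bin index k = f_signal / resolution = 18375 / 2625/4 = 28
The signal frequency 18375 Hz falls in DFT bin k = 28.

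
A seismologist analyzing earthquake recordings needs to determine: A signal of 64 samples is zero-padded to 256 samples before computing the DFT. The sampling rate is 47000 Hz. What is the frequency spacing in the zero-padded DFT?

Original DFT: N = 64, resolution = f_s/N = 47000/64 = 5875/8 Hz
Zero-padded DFT: N = 256, resolution = f_s/N = 47000/256 = 5875/32 Hz
Zero-padding interpolates the spectrum (finer frequency grid)
but does NOT improve the true spectral resolution (ability to resolve close frequencies).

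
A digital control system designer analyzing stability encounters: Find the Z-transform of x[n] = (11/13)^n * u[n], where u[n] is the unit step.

The Z-transform of a^n * u[n] is z/(z-a) for |z| > |a|.
Here a = 11/13, so X(z) = z/(z - (11/13)) = 13z/(13z - 11)
ROC: |z| > 11/13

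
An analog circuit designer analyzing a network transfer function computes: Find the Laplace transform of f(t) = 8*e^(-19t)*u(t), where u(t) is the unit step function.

Standard Laplace transform pair:
e^(-at)*u(t) <-> 1/(s+a)
With a = 19: L{8*e^(-19t)*u(t)} = 8/(s+19), ROC: Re(s) > -19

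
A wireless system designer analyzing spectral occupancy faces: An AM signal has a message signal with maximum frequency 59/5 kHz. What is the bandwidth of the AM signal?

In AM (double-sideband), the bandwidth is twice the message frequency.
BW = 2 * f_m = 2 * 59/5 kHz = 118/5 kHz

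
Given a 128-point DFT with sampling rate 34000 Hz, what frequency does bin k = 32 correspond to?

The frequency of DFT bin k is: f_k = k * f_s / N
f_32 = 32 * 34000 / 128 = 8500 Hz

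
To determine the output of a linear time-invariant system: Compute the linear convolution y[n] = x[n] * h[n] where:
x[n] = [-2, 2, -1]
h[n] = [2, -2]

y[n] = sum_k x[k]*h[n-k]. Output length = len(x) + len(h) - 1 = 3 + 2 - 1 = 4.
y[0] = -2*2 = -4
y[1] = 2*2 + -2*-2 = 8
y[2] = -1*2 + 2*-2 = -6
y[3] = -1*-2 = 2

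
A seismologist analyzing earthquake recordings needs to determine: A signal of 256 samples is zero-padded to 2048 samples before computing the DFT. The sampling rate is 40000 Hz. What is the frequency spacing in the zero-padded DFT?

Original DFT: N = 256, resolution = f_s/N = 40000/256 = 625/4 Hz
Zero-padded DFT: N = 2048, resolution = f_s/N = 40000/2048 = 625/32 Hz
Zero-padding interpolates the spectrum (finer frequency grid)
but does NOT improve the true spectral resolution (ability to resolve close frequencies).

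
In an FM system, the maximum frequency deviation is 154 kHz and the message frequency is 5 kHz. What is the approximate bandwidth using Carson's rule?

Carson's rule: BW = 2*(delta_f + f_m)
= 2*(154 + 5) kHz = 318 kHz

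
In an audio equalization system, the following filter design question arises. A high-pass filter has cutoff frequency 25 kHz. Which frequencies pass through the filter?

A high-pass filter passes all frequencies above the cutoff frequency 25 kHz and attenuates lower frequencies.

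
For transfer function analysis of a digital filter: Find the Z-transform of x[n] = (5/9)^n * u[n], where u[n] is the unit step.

The Z-transform of a^n * u[n] is z/(z-a) for |z| > |a|.
Here a = 5/9, so X(z) = z/(z - (5/9)) = 9z/(9z - 5)
ROC: |z| > 5/9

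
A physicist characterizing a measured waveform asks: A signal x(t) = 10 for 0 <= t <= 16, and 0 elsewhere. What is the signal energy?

Energy = integral of |x(t)|^2 dt over the signal duration
= 10^2 * 16 = 100 * 16 = 1600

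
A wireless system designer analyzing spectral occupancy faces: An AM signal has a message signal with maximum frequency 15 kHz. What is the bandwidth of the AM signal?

In AM (double-sideband), the bandwidth is twice the message frequency.
BW = 2 * f_m = 2 * 15 kHz = 30 kHz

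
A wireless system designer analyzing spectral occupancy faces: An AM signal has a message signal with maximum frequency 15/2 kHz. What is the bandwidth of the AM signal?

In AM (double-sideband), the bandwidth is twice the message frequency.
BW = 2 * f_m = 2 * 15/2 kHz = 15 kHz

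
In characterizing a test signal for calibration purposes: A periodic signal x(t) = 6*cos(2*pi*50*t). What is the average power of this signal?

Average power of A*cos(wt) is A^2/2.
P = 6^2 / 2 = 36/2 = 18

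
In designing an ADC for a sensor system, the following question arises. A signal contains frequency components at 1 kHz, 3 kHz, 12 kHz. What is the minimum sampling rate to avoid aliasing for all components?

The highest frequency component is f_max = 12 kHz.
Nyquist rate = 2 * f_max = 2 * 12 kHz = 24 kHz.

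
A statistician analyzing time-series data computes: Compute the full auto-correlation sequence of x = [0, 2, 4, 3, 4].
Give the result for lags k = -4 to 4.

r_xx[k] = sum_m x[m]*x[m+k], indexed from 0, for k = -4 to 4:
  r_xx[-4] = x[4]*x[0] = 0
  r_xx[-3] = x[3]*x[0] + x[4]*x[1] = 8
  r_xx[-2] = x[2]*x[0] + x[3]*x[1] + x[4]*x[2] = 22
  r_xx[-1] = x[1]*x[0] + x[2]*x[1] + x[3]*x[2] + x[4]*x[3] = 32
  r_xx[0] = x[0]*x[0] + x[1]*x[1] + x[2]*x[2] + x[3]*x[3] + x[4]*x[4] = 45
  r_xx[1] = x[0]*x[1] + x[1]*x[2] + x[2]*x[3] + x[3]*x[4] = 32
  r_xx[2] = x[0]*x[2] + x[1]*x[3] + x[2]*x[4] = 22
  r_xx[3] = x[0]*x[3] + x[1]*x[4] = 8
  r_xx[4] = x[0]*x[4] = 0
r_xx = [0, 8, 22, 32, 45, 32, 22, 8, 0]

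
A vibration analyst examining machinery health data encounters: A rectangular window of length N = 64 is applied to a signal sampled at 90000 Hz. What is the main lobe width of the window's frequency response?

For a rectangular window of length N,
the main lobe width in frequency is 2*f_s/N.
= 2*90000/64 = 5625/2 Hz
This determines the minimum frequency separation for resolving two sinusoids.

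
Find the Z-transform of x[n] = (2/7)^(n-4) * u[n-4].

Time-shifting property: if X(z) = Z{x[n]}, then Z{x[n-d]} = z^(-d) * X(z)
X(z) = z/(z - 2/7) for x[n] = (2/7)^n * u[n]
Z{x[n-4]} = z^(-4) * z/(z - 2/7) = z^(-3)/(z - 2/7)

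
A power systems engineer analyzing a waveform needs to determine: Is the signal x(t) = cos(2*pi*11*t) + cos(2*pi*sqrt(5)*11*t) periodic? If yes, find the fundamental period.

f1 = 11 Hz, f2 = 11*sqrt(5) Hz
Ratio f2/f1 = sqrt(5), which is irrational.
Since the frequency ratio is irrational, no common period exists.
The signal is not periodic.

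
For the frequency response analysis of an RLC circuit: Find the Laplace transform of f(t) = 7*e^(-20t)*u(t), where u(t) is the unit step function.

Standard Laplace transform pair:
e^(-at)*u(t) <-> 1/(s+a)
With a = 20: L{7*e^(-20t)*u(t)} = 7/(s+20), ROC: Re(s) > -20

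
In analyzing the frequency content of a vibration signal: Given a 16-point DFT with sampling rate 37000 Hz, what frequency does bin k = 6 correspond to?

The frequency of DFT bin k is: f_k = k * f_s / N
f_6 = 6 * 37000 / 16 = 13875 Hz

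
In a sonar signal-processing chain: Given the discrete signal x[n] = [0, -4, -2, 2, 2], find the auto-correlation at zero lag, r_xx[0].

The auto-correlation at zero lag r_xx[0] equals the signal energy.
r_xx[0] = sum of x[n]^2 = 0^2 + (-4)^2 + (-2)^2 + 2^2 + 2^2
= 0 + 16 + 4 + 4 + 4 = 28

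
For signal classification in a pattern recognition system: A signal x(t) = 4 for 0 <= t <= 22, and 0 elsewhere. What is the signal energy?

Energy = integral of |x(t)|^2 dt over the signal duration
= 4^2 * 22 = 16 * 22 = 352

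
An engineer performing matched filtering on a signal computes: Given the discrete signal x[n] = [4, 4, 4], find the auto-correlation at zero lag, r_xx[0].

The auto-correlation at zero lag r_xx[0] equals the signal energy.
r_xx[0] = sum of x[n]^2 = 4^2 + 4^2 + 4^2
= 16 + 16 + 16 = 48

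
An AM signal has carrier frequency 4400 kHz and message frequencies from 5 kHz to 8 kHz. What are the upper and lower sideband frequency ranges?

Upper sideband (USB) = fc + [fm_low, fm_high] = 4400 + [5, 8] = [4405, 4408] kHz
Lower sideband (LSB) = fc - [fm_high, fm_low] = 4400 - [8, 5] = [4392, 4395] kHz
Total occupied spectrum: 4392 kHz to 4408 kHz (plus carrier at 4400 kHz)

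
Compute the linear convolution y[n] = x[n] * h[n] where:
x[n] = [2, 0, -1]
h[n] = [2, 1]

y[n] = sum_k x[k]*h[n-k]. Output length = len(x) + len(h) - 1 = 3 + 2 - 1 = 4.
y[0] = 2*2 = 4
y[1] = 0*2 + 2*1 = 2
y[2] = -1*2 + 0*1 = -2
y[3] = -1*1 = -1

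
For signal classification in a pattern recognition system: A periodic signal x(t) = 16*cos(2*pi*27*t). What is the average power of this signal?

Average power of A*cos(wt) is A^2/2.
P = 16^2 / 2 = 256/2 = 128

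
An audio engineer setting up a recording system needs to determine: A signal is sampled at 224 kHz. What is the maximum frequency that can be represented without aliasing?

The maximum frequency that can be represented without aliasing
is the Nyquist frequency: f_max = f_s / 2 = 224 kHz / 2 = 112 kHz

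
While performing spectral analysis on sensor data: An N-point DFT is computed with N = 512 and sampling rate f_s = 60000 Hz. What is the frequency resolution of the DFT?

DFT frequency resolution = f_s / N
= 60000 / 512 = 1875/16 Hz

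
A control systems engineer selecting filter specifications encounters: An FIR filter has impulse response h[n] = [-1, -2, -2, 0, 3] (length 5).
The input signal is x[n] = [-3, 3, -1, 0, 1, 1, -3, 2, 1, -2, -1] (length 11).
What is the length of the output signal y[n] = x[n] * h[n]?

For linear convolution, the output length is:
len(y) = len(x) + len(h) - 1 = 11 + 5 - 1 = 15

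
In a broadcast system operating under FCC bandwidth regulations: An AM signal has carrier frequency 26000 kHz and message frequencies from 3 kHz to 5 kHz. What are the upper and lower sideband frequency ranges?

Upper sideband (USB) = fc + [fm_low, fm_high] = 26000 + [3, 5] = [26003, 26005] kHz
Lower sideband (LSB) = fc - [fm_high, fm_low] = 26000 - [5, 3] = [25995, 25997] kHz
Total occupied spectrum: 25995 kHz to 26005 kHz (plus carrier at 26000 kHz)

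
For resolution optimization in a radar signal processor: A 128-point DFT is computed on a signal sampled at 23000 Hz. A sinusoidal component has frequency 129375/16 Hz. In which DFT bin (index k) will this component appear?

DFT frequency resolution = f_s/N = 23000/128 = 2875/16 Hz
Bin index k = f_signal / resolution = 129375/16 / 2875/16 = 45
The signal frequency 129375/16 Hz falls in DFT bin k = 45.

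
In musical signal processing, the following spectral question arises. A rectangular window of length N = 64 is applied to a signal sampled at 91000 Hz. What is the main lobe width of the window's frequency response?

For a rectangular window of length N,
the main lobe width in frequency is 2*f_s/N.
= 2*91000/64 = 11375/4 Hz
This determines the minimum frequency separation for resolving two sinusoids.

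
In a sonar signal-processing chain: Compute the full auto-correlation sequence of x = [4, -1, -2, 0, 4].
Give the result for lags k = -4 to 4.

r_xx[k] = sum_m x[m]*x[m+k], indexed from 0, for k = -4 to 4:
  r_xx[-4] = x[4]*x[0] = 16
  r_xx[-3] = x[3]*x[0] + x[4]*x[1] = -4
  r_xx[-2] = x[2]*x[0] + x[3]*x[1] + x[4]*x[2] = -16
  r_xx[-1] = x[1]*x[0] + x[2]*x[1] + x[3]*x[2] + x[4]*x[3] = -2
  r_xx[0] = x[0]*x[0] + x[1]*x[1] + x[2]*x[2] + x[3]*x[3] + x[4]*x[4] = 37
  r_xx[1] = x[0]*x[1] + x[1]*x[2] + x[2]*x[3] + x[3]*x[4] = -2
  r_xx[2] = x[0]*x[2] + x[1]*x[3] + x[2]*x[4] = -16
  r_xx[3] = x[0]*x[3] + x[1]*x[4] = -4
  r_xx[4] = x[0]*x[4] = 16
r_xx = [16, -4, -16, -2, 37, -2, -16, -4, 16]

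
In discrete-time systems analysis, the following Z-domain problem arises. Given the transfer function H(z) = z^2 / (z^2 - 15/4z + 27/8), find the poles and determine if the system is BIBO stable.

Poles are roots of the denominator: z^2 - 15/4z + 27/8 = 0.
Quadratic formula: z = [-(-15/4) +/- sqrt((-15/4)^2 - 4*(27/8))] / 2
Discriminant = 225/16 - 27/2 = 9/16; sqrt = 3/4.
z = (15/4 +/- 3/4) / 2 => z = 9/4 or z = 3/2.
|p1| = 9/4, |p2| = 3/2.
For BIBO stability, all poles must lie inside the unit circle (|p| < 1).
System is UNSTABLE since at least one |p| >= 1.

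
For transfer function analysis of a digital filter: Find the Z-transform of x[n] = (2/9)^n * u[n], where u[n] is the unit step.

The Z-transform of a^n * u[n] is z/(z-a) for |z| > |a|.
Here a = 2/9, so X(z) = z/(z - (2/9)) = 9z/(9z - 2)
ROC: |z| > 2/9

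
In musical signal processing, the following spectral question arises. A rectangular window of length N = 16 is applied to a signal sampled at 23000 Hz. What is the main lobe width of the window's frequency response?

For a rectangular window of length N,
the main lobe width in frequency is 2*f_s/N.
= 2*23000/16 = 2875 Hz
This determines the minimum frequency separation for resolving two sinusoids.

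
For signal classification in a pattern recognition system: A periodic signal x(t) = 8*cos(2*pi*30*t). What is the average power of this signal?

Average power of A*cos(wt) is A^2/2.
P = 8^2 / 2 = 64/2 = 32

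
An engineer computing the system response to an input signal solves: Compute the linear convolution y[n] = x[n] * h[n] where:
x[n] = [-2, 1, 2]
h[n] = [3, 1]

y[n] = sum_k x[k]*h[n-k]. Output length = len(x) + len(h) - 1 = 3 + 2 - 1 = 4.
y[0] = -2*3 = -6
y[1] = 1*3 + -2*1 = 1
y[2] = 2*3 + 1*1 = 7
y[3] = 2*1 = 2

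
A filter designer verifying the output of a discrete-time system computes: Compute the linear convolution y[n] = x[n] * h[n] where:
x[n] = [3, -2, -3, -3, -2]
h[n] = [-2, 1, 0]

y[n] = sum_k x[k]*h[n-k]. Output length = len(x) + len(h) - 1 = 5 + 3 - 1 = 7.
y[0] = 3*-2 = -6
y[1] = -2*-2 + 3*1 = 7
y[2] = -3*-2 + -2*1 + 3*0 = 4
y[3] = -3*-2 + -3*1 + -2*0 = 3
y[4] = -2*-2 + -3*1 + -3*0 = 1
y[5] = -2*1 + -3*0 = -2
y[6] = -2*0 = 0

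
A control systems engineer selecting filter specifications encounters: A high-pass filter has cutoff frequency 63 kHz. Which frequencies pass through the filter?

A high-pass filter passes all frequencies above the cutoff frequency 63 kHz and attenuates lower frequencies.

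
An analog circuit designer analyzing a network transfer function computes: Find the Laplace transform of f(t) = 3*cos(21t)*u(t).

Standard pair: cos(wt)*u(t) <-> s/(s^2+w^2)
With w = 21: L{3*cos(21t)*u(t)} = 3s/(s^2+441)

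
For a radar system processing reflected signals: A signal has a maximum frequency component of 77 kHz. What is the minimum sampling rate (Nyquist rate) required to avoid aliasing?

By the Nyquist-Shannon sampling theorem,
the minimum sampling rate (Nyquist rate) must be at least 2 * f_max.
Nyquist rate = 2 * 77 kHz = 154 kHz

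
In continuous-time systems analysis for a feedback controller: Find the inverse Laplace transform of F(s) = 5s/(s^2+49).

Standard pair: s/(s^2+w^2) <-> cos(wt)*u(t)
With k=5, w=7: f(t) = 5*cos(7t)*u(t)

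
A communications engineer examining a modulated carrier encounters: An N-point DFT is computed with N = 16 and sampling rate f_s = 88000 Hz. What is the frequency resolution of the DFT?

DFT frequency resolution = f_s / N
= 88000 / 16 = 5500 Hz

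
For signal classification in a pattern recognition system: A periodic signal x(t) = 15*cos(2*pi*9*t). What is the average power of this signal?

Average power of A*cos(wt) is A^2/2.
P = 15^2 / 2 = 225/2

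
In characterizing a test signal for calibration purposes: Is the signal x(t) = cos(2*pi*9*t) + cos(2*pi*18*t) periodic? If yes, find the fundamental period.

f1 = 9 Hz, f2 = 18 Hz
Period T1 = 1/9, T2 = 1/18
Ratio T1/T2 = 18/9, which is rational.
The signal is periodic with fundamental period T = 1/GCD(9,18) = 1/9 s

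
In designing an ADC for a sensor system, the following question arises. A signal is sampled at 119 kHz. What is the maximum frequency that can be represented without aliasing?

The maximum frequency that can be represented without aliasing
is the Nyquist frequency: f_max = f_s / 2 = 119 kHz / 2 = 119/2 kHz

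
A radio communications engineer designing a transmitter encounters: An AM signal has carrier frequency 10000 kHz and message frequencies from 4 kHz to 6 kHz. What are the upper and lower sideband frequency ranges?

Upper sideband (USB) = fc + [fm_low, fm_high] = 10000 + [4, 6] = [10004, 10006] kHz
Lower sideband (LSB) = fc - [fm_high, fm_low] = 10000 - [6, 4] = [9994, 9996] kHz
Total occupied spectrum: 9994 kHz to 10006 kHz (plus carrier at 10000 kHz)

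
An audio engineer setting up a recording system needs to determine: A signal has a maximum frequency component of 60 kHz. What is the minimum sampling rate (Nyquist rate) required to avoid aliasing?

By the Nyquist-Shannon sampling theorem,
the minimum sampling rate (Nyquist rate) must be at least 2 * f_max.
Nyquist rate = 2 * 60 kHz = 120 kHz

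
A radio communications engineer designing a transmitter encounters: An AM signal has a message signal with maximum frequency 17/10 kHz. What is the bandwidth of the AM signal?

In AM (double-sideband), the bandwidth is twice the message frequency.
BW = 2 * f_m = 2 * 17/10 kHz = 17/5 kHz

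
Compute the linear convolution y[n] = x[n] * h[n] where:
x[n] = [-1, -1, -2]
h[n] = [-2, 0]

y[n] = sum_k x[k]*h[n-k]. Output length = len(x) + len(h) - 1 = 3 + 2 - 1 = 4.
y[0] = -1*-2 = 2
y[1] = -1*-2 + -1*0 = 2
y[2] = -2*-2 + -1*0 = 4
y[3] = -2*0 = 0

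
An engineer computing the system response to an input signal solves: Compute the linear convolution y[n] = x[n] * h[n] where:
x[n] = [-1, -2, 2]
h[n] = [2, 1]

y[n] = sum_k x[k]*h[n-k]. Output length = len(x) + len(h) - 1 = 3 + 2 - 1 = 4.
y[0] = -1*2 = -2
y[1] = -2*2 + -1*1 = -5
y[2] = 2*2 + -2*1 = 2
y[3] = 2*1 = 2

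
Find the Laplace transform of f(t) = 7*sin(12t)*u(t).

Standard pair: sin(wt)*u(t) <-> w/(s^2+w^2)
With w = 12: L{7*sin(12t)*u(t)} = 84/(s^2+144)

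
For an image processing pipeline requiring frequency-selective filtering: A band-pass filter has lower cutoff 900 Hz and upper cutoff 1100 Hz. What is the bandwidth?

Bandwidth = f_high - f_low
= 1100 Hz - 900 Hz = 200 Hz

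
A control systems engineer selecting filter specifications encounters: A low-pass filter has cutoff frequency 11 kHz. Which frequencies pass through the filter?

A low-pass filter passes all frequencies below the cutoff frequency 11 kHz and attenuates higher frequencies.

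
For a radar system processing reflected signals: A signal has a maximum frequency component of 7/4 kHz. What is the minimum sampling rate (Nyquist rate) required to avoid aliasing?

By the Nyquist-Shannon sampling theorem,
the minimum sampling rate (Nyquist rate) must be at least 2 * f_max.
Nyquist rate = 2 * 7/4 kHz = 7/2 kHz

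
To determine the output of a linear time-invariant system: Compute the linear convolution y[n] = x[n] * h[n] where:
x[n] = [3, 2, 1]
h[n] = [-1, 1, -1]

y[n] = sum_k x[k]*h[n-k]. Output length = len(x) + len(h) - 1 = 3 + 3 - 1 = 5.
y[0] = 3*-1 = -3
y[1] = 2*-1 + 3*1 = 1
y[2] = 1*-1 + 2*1 + 3*-1 = -2
y[3] = 1*1 + 2*-1 = -1
y[4] = 1*-1 = -1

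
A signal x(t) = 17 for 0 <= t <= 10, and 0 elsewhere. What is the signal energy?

Energy = integral of |x(t)|^2 dt over the signal duration
= 17^2 * 10 = 289 * 10 = 2890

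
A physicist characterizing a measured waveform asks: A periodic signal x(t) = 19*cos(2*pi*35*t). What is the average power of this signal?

Average power of A*cos(wt) is A^2/2.
P = 19^2 / 2 = 361/2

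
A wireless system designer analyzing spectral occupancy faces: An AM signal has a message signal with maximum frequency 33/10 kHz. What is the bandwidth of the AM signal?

In AM (double-sideband), the bandwidth is twice the message frequency.
BW = 2 * f_m = 2 * 33/10 kHz = 33/5 kHz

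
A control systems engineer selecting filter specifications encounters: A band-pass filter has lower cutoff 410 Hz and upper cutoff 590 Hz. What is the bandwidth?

Bandwidth = f_high - f_low
= 590 Hz - 410 Hz = 180 Hz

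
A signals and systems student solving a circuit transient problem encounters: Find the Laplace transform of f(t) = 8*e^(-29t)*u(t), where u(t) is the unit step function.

Standard Laplace transform pair:
e^(-at)*u(t) <-> 1/(s+a)
With a = 29: L{8*e^(-29t)*u(t)} = 8/(s+29), ROC: Re(s) > -29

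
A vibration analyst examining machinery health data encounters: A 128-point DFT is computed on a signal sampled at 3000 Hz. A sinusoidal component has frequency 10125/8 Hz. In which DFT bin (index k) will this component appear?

DFT frequency resolution = f_s/N = 3000/128 = 375/16 Hz
Bin index k = f_signal / resolution = 10125/8 / 375/16 = 54
The signal frequency 10125/8 Hz falls in DFT bin k = 54.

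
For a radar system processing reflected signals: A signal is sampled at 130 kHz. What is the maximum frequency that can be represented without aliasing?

The maximum frequency that can be represented without aliasing
is the Nyquist frequency: f_max = f_s / 2 = 130 kHz / 2 = 65 kHz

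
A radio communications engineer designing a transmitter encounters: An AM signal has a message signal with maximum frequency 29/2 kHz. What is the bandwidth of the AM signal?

In AM (double-sideband), the bandwidth is twice the message frequency.
BW = 2 * f_m = 2 * 29/2 kHz = 29 kHz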